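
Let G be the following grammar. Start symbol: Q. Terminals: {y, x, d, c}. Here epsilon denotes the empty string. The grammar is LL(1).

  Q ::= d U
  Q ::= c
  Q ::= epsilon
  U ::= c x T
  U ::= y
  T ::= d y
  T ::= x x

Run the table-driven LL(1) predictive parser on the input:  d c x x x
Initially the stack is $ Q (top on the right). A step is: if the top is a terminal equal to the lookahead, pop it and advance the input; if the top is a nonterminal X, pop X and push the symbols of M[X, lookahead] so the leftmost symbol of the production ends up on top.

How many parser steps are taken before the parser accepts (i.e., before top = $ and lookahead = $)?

step 1: stack=$ Q  input=d c x x x $  — expand Q ::= d U
step 2: stack=$ U d  input=d c x x x $  — match d
step 3: stack=$ U  input=c x x x $  — expand U ::= c x T
step 4: stack=$ T x c  input=c x x x $  — match c
step 5: stack=$ T x  input=x x x $  — match x
step 6: stack=$ T  input=x x $  — expand T ::= x x
step 7: stack=$ x x  input=x x $  — match x
step 8: stack=$ x  input=x $  — match x
Accept reached after 8 steps.

8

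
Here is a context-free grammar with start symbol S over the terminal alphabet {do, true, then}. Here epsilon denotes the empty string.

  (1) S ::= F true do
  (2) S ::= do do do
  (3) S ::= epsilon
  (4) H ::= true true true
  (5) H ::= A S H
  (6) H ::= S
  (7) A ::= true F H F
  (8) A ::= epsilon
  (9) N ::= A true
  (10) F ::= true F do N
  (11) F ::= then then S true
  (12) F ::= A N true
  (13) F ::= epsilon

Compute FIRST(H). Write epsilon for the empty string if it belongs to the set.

FIRST(A): from A::=true F H F we get {true}; from A::=epsilon we get {epsilon}. So FIRST(A) = {epsilon, true}.
FIRST(N): from N::=A true we get {true}. So FIRST(N) = {true}.
FIRST(F): from F::=true F do N we get {true}; from F::=then then S true we get {then}; from F::=A N true we get {true}; from F::=epsilon we get {epsilon}. So FIRST(F) = {epsilon, then, true}.
FIRST(S): from S::=F true do we get {then, true}; from S::=do do do we get {do}; from S::=epsilon we get {epsilon}. So FIRST(S) = {epsilon, do, then, true}.
FIRST(H): from H::=true true true we get {true}; from H::=A S H we get {epsilon, do, then, true}; from H::=S we get {epsilon, do, then, true}. So FIRST(H) = {epsilon, do, then, true}.

{epsilon, do, then, true}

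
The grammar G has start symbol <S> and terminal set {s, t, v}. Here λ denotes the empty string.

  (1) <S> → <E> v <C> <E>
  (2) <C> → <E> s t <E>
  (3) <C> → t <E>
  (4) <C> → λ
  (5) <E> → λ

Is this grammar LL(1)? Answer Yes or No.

FIRST(<S>) = {v}
FIRST(<C>) = {λ, s, t}
FIRST(<E>) = {λ}
FOLLOW(<S>) = {$}
FOLLOW(<C>) = {$}
FOLLOW(<E>) = {$, s, v}
Each cell of M receives at most one production.

Yes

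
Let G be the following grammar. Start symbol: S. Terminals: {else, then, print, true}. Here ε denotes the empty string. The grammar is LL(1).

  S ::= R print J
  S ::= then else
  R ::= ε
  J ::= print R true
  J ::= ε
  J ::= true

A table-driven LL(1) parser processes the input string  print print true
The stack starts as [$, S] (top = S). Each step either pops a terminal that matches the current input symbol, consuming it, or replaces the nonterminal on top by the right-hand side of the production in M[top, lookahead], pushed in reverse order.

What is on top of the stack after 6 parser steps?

step 1: stack=$ S  input=print print true $  — expand S ::= R print J
step 2: stack=$ J print R  input=print print true $  — expand R ::= ε
step 3: stack=$ J print  input=print print true $  — match print
step 4: stack=$ J  input=print true $  — expand J ::= print R true
step 5: stack=$ true R print  input=print true $  — match print
step 6: stack=$ true R  input=true $  — expand R ::= ε
Stack after step 6: $ true (top = true).

true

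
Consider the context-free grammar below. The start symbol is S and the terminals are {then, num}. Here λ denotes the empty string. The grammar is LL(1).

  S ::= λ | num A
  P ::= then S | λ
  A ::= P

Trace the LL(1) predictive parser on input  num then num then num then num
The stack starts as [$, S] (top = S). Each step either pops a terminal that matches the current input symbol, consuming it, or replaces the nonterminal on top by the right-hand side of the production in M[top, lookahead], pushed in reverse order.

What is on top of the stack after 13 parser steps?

step 1: stack=$ S  input=num then num then num then num $  — expand S ::= num A
step 2: stack=$ A num  input=num then num then num then num $  — match num
step 3: stack=$ A  input=then num then num then num $  — expand A ::= P
step 4: stack=$ P  input=then num then num then num $  — expand P ::= then S
step 5: stack=$ S then  input=then num then num then num $  — match then
step 6: stack=$ S  input=num then num then num $  — expand S ::= num A
step 7: stack=$ A num  input=num then num then num $  — match num
step 8: stack=$ A  input=then num then num $  — expand A ::= P
step 9: stack=$ P  input=then num then num $  — expand P ::= then S
step 10: stack=$ S then  input=then num then num $  — match then
step 11: stack=$ S  input=num then num $  — expand S ::= num A
step 12: stack=$ A num  input=num then num $  — match num
step 13: stack=$ A  input=then num $  — expand A ::= P
Stack after step 13: $ P (top = P).

P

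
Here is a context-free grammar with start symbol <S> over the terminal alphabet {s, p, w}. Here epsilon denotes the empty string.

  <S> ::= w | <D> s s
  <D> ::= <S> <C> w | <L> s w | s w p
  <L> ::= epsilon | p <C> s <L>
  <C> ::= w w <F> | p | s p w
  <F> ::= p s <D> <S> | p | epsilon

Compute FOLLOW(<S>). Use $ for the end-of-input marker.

{$, p, s, w}

FIRST(<L>) = {epsilon, p}
FIRST(<C>) = {p, s, w}
FIRST(<F>) = {epsilon, p}
FIRST(<S>) = {p, s, w}  (via <D> s s)
FIRST(<D>) = {p, s, w}  (via <S> <C> w, <L> s w)
FOLLOW(<S>) includes $ since <S> is the start symbol.
FOLLOW(<D>): in <S>::=<D> s s, <D> is followed by s s with FIRST {s}; in <F>::=p s <D> <S>, <D> is followed by <S> with FIRST {p, s, w}. Thus FOLLOW(<D>) = {p, s, w}.
FOLLOW(<L>): in <D>::=<L> s w, <L> is followed by s w with FIRST {s}; in <L>::=p <C> s <L>, the suffix after <L> is empty (adds nothing new). Thus FOLLOW(<L>) = {s}.
FOLLOW(<C>): in <D>::=<S> <C> w, <C> is followed by w with FIRST {w}; in <L>::=p <C> s <L>, <C> is followed by s <L> with FIRST {s}. Thus FOLLOW(<C>) = {s, w}.
FOLLOW(<F>): in <C>::=w w <F>, the suffix after <F> is empty, so FOLLOW(<F>) ⊇ FOLLOW(<C>) = {s, w}. Thus FOLLOW(<F>) = {s, w}.
FOLLOW(<S>): in <D>::=<S> <C> w, <S> is followed by <C> w with FIRST {p, s, w}; in <F>::=p s <D> <S>, the suffix after <S> is empty, so FOLLOW(<S>) ⊇ FOLLOW(<F>) = {s, w}. Thus FOLLOW(<S>) = {$, p, s, w}.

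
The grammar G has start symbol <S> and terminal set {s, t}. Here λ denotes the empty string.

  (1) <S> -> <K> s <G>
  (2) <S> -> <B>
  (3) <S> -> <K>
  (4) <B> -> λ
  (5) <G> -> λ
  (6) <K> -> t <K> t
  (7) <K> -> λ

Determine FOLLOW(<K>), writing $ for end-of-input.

{$, s, t}

FIRST(<B>): from <B>->λ we get {λ}. So FIRST(<B>) = {λ}.
FIRST(<G>): from <G>->λ we get {λ}. So FIRST(<G>) = {λ}.
FIRST(<K>): from <K>->t <K> t we get {t}; from <K>->λ we get {λ}. So FIRST(<K>) = {λ, t}.
FIRST(<S>): from <S>-><K> s <G> we get {s, t}; from <S>-><B> we get {λ}; from <S>-><K> we get {λ, t}. So FIRST(<S>) = {λ, s, t}.
FOLLOW(<S>) includes $ since <S> is the start symbol.
FOLLOW(<S>): <S> appears on no right-hand side. Thus FOLLOW(<S>) = {$}.
FOLLOW(<B>): in <S>-><B>, the suffix after <B> is empty, so FOLLOW(<B>) ⊇ FOLLOW(<S>) = {$}. Thus FOLLOW(<B>) = {$}.
FOLLOW(<G>): in <S>-><K> s <G>, the suffix after <G> is empty, so FOLLOW(<G>) ⊇ FOLLOW(<S>) = {$}. Thus FOLLOW(<G>) = {$}.
FOLLOW(<K>): in <S>-><K> s <G>, <K> is followed by s <G> with FIRST {s}; in <S>-><K>, the suffix after <K> is empty, so FOLLOW(<K>) ⊇ FOLLOW(<S>) = {$}; in <K>->t <K> t, <K> is followed by t with FIRST {t}. Thus FOLLOW(<K>) = {$, s, t}.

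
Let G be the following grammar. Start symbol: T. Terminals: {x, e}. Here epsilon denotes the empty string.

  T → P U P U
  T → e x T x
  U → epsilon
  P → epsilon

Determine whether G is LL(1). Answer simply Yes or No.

Yes

FIRST(T) = {epsilon, e}
FIRST(U) = {epsilon}
FIRST(P) = {epsilon}
FOLLOW(T) = {$, x}
FOLLOW(U) = {$, x}
FOLLOW(P) = {$, x}
Each cell of M receives at most one production.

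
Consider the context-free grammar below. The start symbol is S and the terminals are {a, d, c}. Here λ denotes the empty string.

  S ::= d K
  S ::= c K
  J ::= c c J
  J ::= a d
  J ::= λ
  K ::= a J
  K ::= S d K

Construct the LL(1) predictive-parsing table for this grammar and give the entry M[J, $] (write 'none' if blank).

FIRST(S): from S::=d K we get {d}; from S::=c K we get {c}. So FIRST(S) = {c, d}.
FIRST(J): from J::=c c J we get {c}; from J::=a d we get {a}; from J::=λ we get {λ}. So FIRST(J) = {λ, a, c}.
FIRST(K): from K::=a J we get {a}; from K::=S d K we get {c, d}. So FIRST(K) = {a, c, d}.
FOLLOW(S) includes $ since S is the start symbol.
FOLLOW(K): in S::=d K, the suffix after K is empty, so FOLLOW(K) ⊇ FOLLOW(S) = {$, d}; in S::=c K, the suffix after K is empty, so FOLLOW(K) ⊇ FOLLOW(S) = {$, d}; in K::=S d K, the suffix after K is empty (adds nothing new). Thus FOLLOW(K) = {$, d}.
FOLLOW(J): in J::=c c J, the suffix after J is empty (adds nothing new); in K::=a J, the suffix after J is empty, so FOLLOW(J) ⊇ FOLLOW(K) = {$, d}. Thus FOLLOW(J) = {$, d}.
For J ::= c c J: FIRST(c c J) = {c}, so it goes in M[J, t] for t ∈ {c}.
For J ::= a d: FIRST(a d) = {a}, so it goes in M[J, t] for t ∈ {a}.
For J ::= λ: FIRST(λ) = {λ}, so it goes in M[J, t] for t ∈ {}; since λ ∈ FIRST, also for every t ∈ FOLLOW(J) = {$, d}.

J ::= λ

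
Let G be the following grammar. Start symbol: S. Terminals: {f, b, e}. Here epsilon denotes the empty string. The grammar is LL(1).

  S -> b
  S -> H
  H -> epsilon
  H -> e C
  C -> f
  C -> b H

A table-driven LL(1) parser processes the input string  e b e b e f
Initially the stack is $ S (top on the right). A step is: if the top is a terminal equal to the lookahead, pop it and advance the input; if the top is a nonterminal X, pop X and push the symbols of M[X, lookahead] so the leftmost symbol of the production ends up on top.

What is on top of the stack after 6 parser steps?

     Stack  Input          Action
  1  $ S    e b e b e f $  expand S -> H
  2  $ H    e b e b e f $  expand H -> e C
  3  $ C e  e b e b e f $  match e
  4  $ C    b e b e f $    expand C -> b H
  5  $ H b  b e b e f $    match b
  6  $ H    e b e f $      expand H -> e C
Stack after step 6: $ C e (top = e).

e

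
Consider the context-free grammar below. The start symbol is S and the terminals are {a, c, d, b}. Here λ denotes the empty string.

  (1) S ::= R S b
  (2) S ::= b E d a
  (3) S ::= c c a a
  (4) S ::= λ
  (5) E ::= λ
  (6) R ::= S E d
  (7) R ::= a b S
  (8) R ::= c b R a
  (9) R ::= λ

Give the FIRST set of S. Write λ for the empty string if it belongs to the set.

FIRST(E): from E::=λ we get {λ}. So FIRST(E) = {λ}.
FIRST(S): from S::=R S b we get {a, b, c, d}; from S::=b E d a we get {b}; from S::=c c a a we get {c}; from S::=λ we get {λ}. So FIRST(S) = {λ, a, b, c, d}.
FIRST(R): from R::=S E d we get {a, b, c, d}; from R::=a b S we get {a}; from R::=c b R a we get {c}; from R::=λ we get {λ}. So FIRST(R) = {λ, a, b, c, d}.

{λ, a, b, c, d}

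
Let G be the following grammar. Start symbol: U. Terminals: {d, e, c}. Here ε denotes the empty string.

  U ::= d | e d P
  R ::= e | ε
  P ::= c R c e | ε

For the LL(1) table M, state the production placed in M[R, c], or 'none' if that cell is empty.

FIRST(U): from U::=d we get {d}; from U::=e d P we get {e}. So FIRST(U) = {d, e}.
FIRST(R): from R::=e we get {e}; from R::=ε we get {ε}. So FIRST(R) = {ε, e}.
FIRST(P): from P::=c R c e we get {c}; from P::=ε we get {ε}. So FIRST(P) = {ε, c}.
FOLLOW(U) includes $ since U is the start symbol.
FOLLOW(R): in P::=c R c e, R is followed by c e with FIRST {c}. Thus FOLLOW(R) = {c}.
For R ::= e: FIRST(e) = {e}, so it goes in M[R, t] for t ∈ {e}.
For R ::= ε: FIRST(ε) = {ε}, so it goes in M[R, t] for t ∈ {}; since ε ∈ FIRST, also for every t ∈ FOLLOW(R) = {c}.

R ::= ε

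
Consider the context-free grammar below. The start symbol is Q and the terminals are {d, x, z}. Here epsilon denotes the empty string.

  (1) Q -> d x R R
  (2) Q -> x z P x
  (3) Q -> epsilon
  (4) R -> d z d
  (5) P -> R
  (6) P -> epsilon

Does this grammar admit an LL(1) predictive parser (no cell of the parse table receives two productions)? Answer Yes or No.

Yes

FIRST(Q) = {epsilon, d, x}
FIRST(R) = {d}
FIRST(P) = {epsilon, d}
FOLLOW(Q) = {$}
FOLLOW(R) = {$, d, x}
FOLLOW(P) = {x}
Each cell of M receives at most one production.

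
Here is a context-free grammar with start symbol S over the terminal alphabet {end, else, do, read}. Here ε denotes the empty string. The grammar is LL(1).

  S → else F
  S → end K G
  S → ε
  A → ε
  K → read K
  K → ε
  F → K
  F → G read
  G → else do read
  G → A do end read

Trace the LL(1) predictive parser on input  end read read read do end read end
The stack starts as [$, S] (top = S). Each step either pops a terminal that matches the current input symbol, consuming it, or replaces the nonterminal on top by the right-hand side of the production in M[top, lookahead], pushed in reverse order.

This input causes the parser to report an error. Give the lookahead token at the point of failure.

end

step 1: stack=$ S  input=end read read read do end read end $  — expand S → end K G
step 2: stack=$ G K end  input=end read read read do end read end $  — match end
step 3: stack=$ G K  input=read read read do end read end $  — expand K → read K
step 4: stack=$ G K read  input=read read read do end read end $  — match read
step 5: stack=$ G K  input=read read do end read end $  — expand K → read K
step 6: stack=$ G K read  input=read read do end read end $  — match read
step 7: stack=$ G K  input=read do end read end $  — expand K → read K
step 8: stack=$ G K read  input=read do end read end $  — match read
step 9: stack=$ G K  input=do end read end $  — expand K → ε
step 10: stack=$ G  input=do end read end $  — expand G → A do end read
step 11: stack=$ read end do A  input=do end read end $  — expand A → ε
step 12: stack=$ read end do  input=do end read end $  — match do
step 13: stack=$ read end  input=end read end $  — match end
step 14: stack=$ read  input=read end $  — match read
step 15: stack=$  input=end $  — error: stack empty but input remains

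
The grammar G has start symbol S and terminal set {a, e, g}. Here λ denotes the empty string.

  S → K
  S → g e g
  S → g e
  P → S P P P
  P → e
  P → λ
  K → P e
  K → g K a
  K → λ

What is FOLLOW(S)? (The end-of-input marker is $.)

FIRST(S) = {λ, e, g}  (via K)
FIRST(P) = {λ, e, g}  (via S P P P)
FIRST(K) = {λ, e, g}  (via P e)
FOLLOW(S) includes $ since S is the start symbol.
FOLLOW(P): in P→S P P P (occurrence 1), P is followed by P P with FIRST {λ, e, g}; in P→S P P P (occurrence 1), the suffix after P is nullable (adds nothing new); in P→S P P P (occurrence 2), P is followed by P with FIRST {λ, e, g}; in P→S P P P (occurrence 2), the suffix after P is nullable (adds nothing new); in P→S P P P (occurrence 3), the suffix after P is empty (adds nothing new); in K→P e, P is followed by e with FIRST {e}. Thus FOLLOW(P) = {e, g}.
FOLLOW(S): in P→S P P P, S is followed by P P P with FIRST {λ, e, g}; in P→S P P P, the suffix after S is nullable, so FOLLOW(S) ⊇ FOLLOW(P) = {e, g}. Thus FOLLOW(S) = {$, e, g}.
FOLLOW(K): in S→K, the suffix after K is empty, so FOLLOW(K) ⊇ FOLLOW(S) = {$, e, g}; in K→g K a, K is followed by a with FIRST {a}. Thus FOLLOW(K) = {$, a, e, g}.

{$, e, g}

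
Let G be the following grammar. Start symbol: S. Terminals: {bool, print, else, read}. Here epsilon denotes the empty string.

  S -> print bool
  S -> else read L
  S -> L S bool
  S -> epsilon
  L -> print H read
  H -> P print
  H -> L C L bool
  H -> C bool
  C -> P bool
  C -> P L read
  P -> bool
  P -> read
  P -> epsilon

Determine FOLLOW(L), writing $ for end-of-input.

FIRST(L): from L->print H read we get {print}. So FIRST(L) = {print}.
FIRST(P): from P->bool we get {bool}; from P->read we get {read}; from P->epsilon we get {epsilon}. So FIRST(P) = {epsilon, bool, read}.
FIRST(S): from S->print bool we get {print}; from S->else read L we get {else}; from S->L S bool we get {print}; from S->epsilon we get {epsilon}. So FIRST(S) = {epsilon, else, print}.
FIRST(C): from C->P bool we get {bool, read}; from C->P L read we get {bool, print, read}. So FIRST(C) = {bool, print, read}.
FIRST(H): from H->P print we get {bool, print, read}; from H->L C L bool we get {print}; from H->C bool we get {bool, print, read}. So FIRST(H) = {bool, print, read}.
FOLLOW(S) includes $ since S is the start symbol.
FOLLOW(S): in S->L S bool, S is followed by bool with FIRST {bool}. Thus FOLLOW(S) = {$, bool}.
FOLLOW(L): in S->else read L, the suffix after L is empty, so FOLLOW(L) ⊇ FOLLOW(S) = {$, bool}; in S->L S bool, L is followed by S bool with FIRST {bool, else, print}; in H->L C L bool (occurrence 1), L is followed by C L bool with FIRST {bool, print, read}; in H->L C L bool (occurrence 2), L is followed by bool with FIRST {bool}; in C->P L read, L is followed by read with FIRST {read}. Thus FOLLOW(L) = {$, bool, else, print, read}.
FOLLOW(H): in L->print H read, H is followed by read with FIRST {read}. Thus FOLLOW(H) = {read}.
FOLLOW(C): in H->L C L bool, C is followed by L bool with FIRST {print}; in H->C bool, C is followed by bool with FIRST {bool}. Thus FOLLOW(C) = {bool, print}.
FOLLOW(P): in H->P print, P is followed by print with FIRST {print}; in C->P bool, P is followed by bool with FIRST {bool}; in C->P L read, P is followed by L read with FIRST {print}. Thus FOLLOW(P) = {bool, print}.

{$, bool, else, print, read}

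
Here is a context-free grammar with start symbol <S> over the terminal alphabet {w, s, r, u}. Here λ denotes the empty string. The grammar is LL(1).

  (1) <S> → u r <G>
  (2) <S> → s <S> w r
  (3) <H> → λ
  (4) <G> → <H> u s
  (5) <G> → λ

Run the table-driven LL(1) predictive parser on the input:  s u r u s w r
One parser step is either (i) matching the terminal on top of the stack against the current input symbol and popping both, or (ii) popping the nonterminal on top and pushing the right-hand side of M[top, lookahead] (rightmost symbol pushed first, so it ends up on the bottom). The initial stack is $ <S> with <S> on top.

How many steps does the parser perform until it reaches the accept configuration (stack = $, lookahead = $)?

11

step 1: stack=$ <S>  input=s u r u s w r $  — expand <S> → s <S> w r
step 2: stack=$ r w <S> s  input=s u r u s w r $  — match s
step 3: stack=$ r w <S>  input=u r u s w r $  — expand <S> → u r <G>
step 4: stack=$ r w <G> r u  input=u r u s w r $  — match u
step 5: stack=$ r w <G> r  input=r u s w r $  — match r
step 6: stack=$ r w <G>  input=u s w r $  — expand <G> → <H> u s
step 7: stack=$ r w s u <H>  input=u s w r $  — expand <H> → λ
step 8: stack=$ r w s u  input=u s w r $  — match u
step 9: stack=$ r w s  input=s w r $  — match s
step 10: stack=$ r w  input=w r $  — match w
step 11: stack=$ r  input=r $  — match r
Accept reached after 11 steps.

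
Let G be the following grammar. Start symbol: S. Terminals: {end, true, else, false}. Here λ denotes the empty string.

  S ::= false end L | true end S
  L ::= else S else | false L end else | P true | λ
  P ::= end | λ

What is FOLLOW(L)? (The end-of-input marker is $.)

{$, else, end}

FIRST(S): from S::=false end L we get {false}; from S::=true end S we get {true}. So FIRST(S) = {false, true}.
FIRST(P): from P::=end we get {end}; from P::=λ we get {λ}. So FIRST(P) = {λ, end}.
FIRST(L): from L::=else S else we get {else}; from L::=false L end else we get {false}; from L::=P true we get {end, true}; from L::=λ we get {λ}. So FIRST(L) = {λ, else, end, false, true}.
FOLLOW(S) includes $ since S is the start symbol.
FOLLOW(S): in S::=true end S, the suffix after S is empty (adds nothing new); in L::=else S else, S is followed by else with FIRST {else}. Thus FOLLOW(S) = {$, else}.
FOLLOW(L): in S::=false end L, the suffix after L is empty, so FOLLOW(L) ⊇ FOLLOW(S) = {$, else}; in L::=false L end else, L is followed by end else with FIRST {end}. Thus FOLLOW(L) = {$, else, end}.
FOLLOW(P): in L::=P true, P is followed by true with FIRST {true}. Thus FOLLOW(P) = {true}.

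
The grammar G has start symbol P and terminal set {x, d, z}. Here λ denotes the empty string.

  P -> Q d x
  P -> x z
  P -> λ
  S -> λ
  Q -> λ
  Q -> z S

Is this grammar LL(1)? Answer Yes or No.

Yes

FIRST(P) = {λ, d, x, z}
FIRST(S) = {λ}
FIRST(Q) = {λ, z}
FOLLOW(P) = {$}
FOLLOW(S) = {d}
FOLLOW(Q) = {d}
Each cell of M receives at most one production.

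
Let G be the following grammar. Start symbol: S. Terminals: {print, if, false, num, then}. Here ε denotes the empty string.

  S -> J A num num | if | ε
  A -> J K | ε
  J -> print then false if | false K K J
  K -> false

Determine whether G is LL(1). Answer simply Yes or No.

Yes

FIRST(S) = {ε, false, if, print}
FIRST(A) = {ε, false, print}
FIRST(J) = {false, print}
FIRST(K) = {false}
FOLLOW(S) = {$}
FOLLOW(A) = {num}
FOLLOW(J) = {false, num, print}
FOLLOW(K) = {false, num, print}
Each cell of M receives at most one production.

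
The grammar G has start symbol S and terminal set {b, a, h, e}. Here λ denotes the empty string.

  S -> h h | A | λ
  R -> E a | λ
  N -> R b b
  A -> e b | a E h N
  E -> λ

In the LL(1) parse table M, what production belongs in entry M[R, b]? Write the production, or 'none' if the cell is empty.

R -> λ

FIRST(A): from A->e b we get {e}; from A->a E h N we get {a}. So FIRST(A) = {a, e}.
FIRST(E): from E->λ we get {λ}. So FIRST(E) = {λ}.
FIRST(S): from S->h h we get {h}; from S->A we get {a, e}; from S->λ we get {λ}. So FIRST(S) = {λ, a, e, h}.
FIRST(R): from R->E a we get {a}; from R->λ we get {λ}. So FIRST(R) = {λ, a}.
FIRST(N): from N->R b b we get {a, b}. So FIRST(N) = {a, b}.
FOLLOW(S) includes $ since S is the start symbol.
FOLLOW(R): in N->R b b, R is followed by b b with FIRST {b}. Thus FOLLOW(R) = {b}.
For R -> E a: FIRST(E a) = {a}, so it goes in M[R, t] for t ∈ {a}.
For R -> λ: FIRST(λ) = {λ}, so it goes in M[R, t] for t ∈ {}; since λ ∈ FIRST, also for every t ∈ FOLLOW(R) = {b}.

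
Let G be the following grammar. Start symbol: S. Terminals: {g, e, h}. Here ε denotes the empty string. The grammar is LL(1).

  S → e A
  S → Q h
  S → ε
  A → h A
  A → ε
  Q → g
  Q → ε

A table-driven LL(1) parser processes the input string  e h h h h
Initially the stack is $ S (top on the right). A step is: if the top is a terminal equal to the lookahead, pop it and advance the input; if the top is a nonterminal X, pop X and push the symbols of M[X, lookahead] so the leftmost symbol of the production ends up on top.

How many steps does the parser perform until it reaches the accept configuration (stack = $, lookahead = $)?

11

step 1: stack=$ S  input=e h h h h $  — expand S → e A
step 2: stack=$ A e  input=e h h h h $  — match e
step 3: stack=$ A  input=h h h h $  — expand A → h A
step 4: stack=$ A h  input=h h h h $  — match h
step 5: stack=$ A  input=h h h $  — expand A → h A
step 6: stack=$ A h  input=h h h $  — match h
step 7: stack=$ A  input=h h $  — expand A → h A
step 8: stack=$ A h  input=h h $  — match h
step 9: stack=$ A  input=h $  — expand A → h A
step 10: stack=$ A h  input=h $  — match h
step 11: stack=$ A  input=$  — expand A → ε
Accept reached after 11 steps.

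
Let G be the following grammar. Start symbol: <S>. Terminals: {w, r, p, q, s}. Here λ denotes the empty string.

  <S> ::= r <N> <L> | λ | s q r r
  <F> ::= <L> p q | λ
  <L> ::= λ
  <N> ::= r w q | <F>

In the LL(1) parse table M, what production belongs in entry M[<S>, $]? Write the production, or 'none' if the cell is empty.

FIRST(<S>) = {λ, r, s}
FIRST(<L>) = {λ}
FIRST(<F>) = {λ, p}  (via <L> p q)
FIRST(<N>) = {λ, p, r}  (via <F>)
FOLLOW(<S>) includes $ since <S> is the start symbol.
FOLLOW(<S>): <S> appears on no right-hand side. Thus FOLLOW(<S>) = {$}.
For <S> ::= r <N> <L>: FIRST(r <N> <L>) = {r}, so it goes in M[<S>, t] for t ∈ {r}.
For <S> ::= λ: FIRST(λ) = {λ}, so it goes in M[<S>, t] for t ∈ {}; since λ ∈ FIRST, also for every t ∈ FOLLOW(<S>) = {$}.
For <S> ::= s q r r: FIRST(s q r r) = {s}, so it goes in M[<S>, t] for t ∈ {s}.

<S> ::= λ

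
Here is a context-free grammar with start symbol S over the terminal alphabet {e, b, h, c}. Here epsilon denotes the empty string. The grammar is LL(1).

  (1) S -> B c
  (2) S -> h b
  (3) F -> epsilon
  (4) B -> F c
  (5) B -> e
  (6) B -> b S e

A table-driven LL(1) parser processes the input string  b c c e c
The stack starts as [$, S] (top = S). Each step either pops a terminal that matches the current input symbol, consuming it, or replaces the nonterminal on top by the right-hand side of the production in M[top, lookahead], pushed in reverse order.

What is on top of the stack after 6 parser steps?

     Stack        Input        Action
  1  $ S          b c c e c $  expand S -> B c
  2  $ c B        b c c e c $  expand B -> b S e
  3  $ c e S b    b c c e c $  match b
  4  $ c e S      c c e c $    expand S -> B c
  5  $ c e c B    c c e c $    expand B -> F c
  6  $ c e c c F  c c e c $    expand F -> epsilon
Stack after step 6: $ c e c c (top = c).

c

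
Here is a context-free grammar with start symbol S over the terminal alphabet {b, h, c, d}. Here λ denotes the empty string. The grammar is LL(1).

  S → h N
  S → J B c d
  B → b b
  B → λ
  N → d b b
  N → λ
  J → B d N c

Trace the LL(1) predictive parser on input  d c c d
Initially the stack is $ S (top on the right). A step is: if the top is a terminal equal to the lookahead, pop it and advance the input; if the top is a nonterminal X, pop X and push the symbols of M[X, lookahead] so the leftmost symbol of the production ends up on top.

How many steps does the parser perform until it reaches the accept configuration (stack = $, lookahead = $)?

9

step 1: stack=$ S  input=d c c d $  — expand S → J B c d
step 2: stack=$ d c B J  input=d c c d $  — expand J → B d N c
step 3: stack=$ d c B c N d B  input=d c c d $  — expand B → λ
step 4: stack=$ d c B c N d  input=d c c d $  — match d
step 5: stack=$ d c B c N  input=c c d $  — expand N → λ
step 6: stack=$ d c B c  input=c c d $  — match c
step 7: stack=$ d c B  input=c d $  — expand B → λ
step 8: stack=$ d c  input=c d $  — match c
step 9: stack=$ d  input=d $  — match d
Accept reached after 9 steps.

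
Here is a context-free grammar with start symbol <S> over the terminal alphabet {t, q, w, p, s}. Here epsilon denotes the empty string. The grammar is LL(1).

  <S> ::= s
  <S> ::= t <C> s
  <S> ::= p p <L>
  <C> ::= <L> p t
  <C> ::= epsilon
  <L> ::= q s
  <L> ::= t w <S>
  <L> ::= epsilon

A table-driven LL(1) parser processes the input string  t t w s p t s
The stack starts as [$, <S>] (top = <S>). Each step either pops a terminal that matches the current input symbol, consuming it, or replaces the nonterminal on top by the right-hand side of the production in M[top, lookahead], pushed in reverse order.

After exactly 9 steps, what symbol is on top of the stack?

step 1: stack=$ <S>  input=t t w s p t s $  — expand <S> ::= t <C> s
step 2: stack=$ s <C> t  input=t t w s p t s $  — match t
step 3: stack=$ s <C>  input=t w s p t s $  — expand <C> ::= <L> p t
step 4: stack=$ s t p <L>  input=t w s p t s $  — expand <L> ::= t w <S>
step 5: stack=$ s t p <S> w t  input=t w s p t s $  — match t
step 6: stack=$ s t p <S> w  input=w s p t s $  — match w
step 7: stack=$ s t p <S>  input=s p t s $  — expand <S> ::= s
step 8: stack=$ s t p s  input=s p t s $  — match s
step 9: stack=$ s t p  input=p t s $  — match p
Stack after step 9: $ s t (top = t).

t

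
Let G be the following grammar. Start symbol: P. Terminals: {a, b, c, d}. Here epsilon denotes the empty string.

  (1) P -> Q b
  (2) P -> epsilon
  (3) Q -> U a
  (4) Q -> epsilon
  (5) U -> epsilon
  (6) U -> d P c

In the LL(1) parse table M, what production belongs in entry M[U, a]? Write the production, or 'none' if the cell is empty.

U -> epsilon

FIRST(U): from U->epsilon we get {epsilon}; from U->d P c we get {d}. So FIRST(U) = {epsilon, d}.
FIRST(Q): from Q->U a we get {a, d}; from Q->epsilon we get {epsilon}. So FIRST(Q) = {epsilon, a, d}.
FIRST(P): from P->Q b we get {a, b, d}; from P->epsilon we get {epsilon}. So FIRST(P) = {epsilon, a, b, d}.
FOLLOW(P) includes $ since P is the start symbol.
FOLLOW(U): in Q->U a, U is followed by a with FIRST {a}. Thus FOLLOW(U) = {a}.
For U -> epsilon: FIRST(epsilon) = {epsilon}, so it goes in M[U, t] for t ∈ {}; since epsilon ∈ FIRST, also for every t ∈ FOLLOW(U) = {a}.
For U -> d P c: FIRST(d P c) = {d}, so it goes in M[U, t] for t ∈ {d}.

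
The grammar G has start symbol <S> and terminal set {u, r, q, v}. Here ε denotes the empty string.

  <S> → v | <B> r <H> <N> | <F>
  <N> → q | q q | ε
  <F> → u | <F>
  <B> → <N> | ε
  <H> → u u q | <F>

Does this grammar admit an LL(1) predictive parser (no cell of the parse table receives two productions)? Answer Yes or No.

No

FIRST(<S>) = {q, r, u, v}
FIRST(<N>) = {ε, q}
FIRST(<F>) = {u}
FIRST(<B>) = {ε, q}
FIRST(<H>) = {u}
FOLLOW(<S>) = {$}
FOLLOW(<N>) = {$, r}
FOLLOW(<F>) = {$, q}
FOLLOW(<B>) = {r}
FOLLOW(<H>) = {$, q}
Cell M[<B>, r] receives both <B> → <N> and <B> → ε — the grammar is not LL(1).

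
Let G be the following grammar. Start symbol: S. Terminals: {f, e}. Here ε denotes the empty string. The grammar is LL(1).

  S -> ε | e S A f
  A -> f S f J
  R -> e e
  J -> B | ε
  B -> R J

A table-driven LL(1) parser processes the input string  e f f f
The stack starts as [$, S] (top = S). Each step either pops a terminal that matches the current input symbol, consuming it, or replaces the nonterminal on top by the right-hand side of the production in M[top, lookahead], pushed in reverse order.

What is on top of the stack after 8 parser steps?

step 1: stack=$ S  input=e f f f $  — expand S -> e S A f
step 2: stack=$ f A S e  input=e f f f $  — match e
step 3: stack=$ f A S  input=f f f $  — expand S -> ε
step 4: stack=$ f A  input=f f f $  — expand A -> f S f J
step 5: stack=$ f J f S f  input=f f f $  — match f
step 6: stack=$ f J f S  input=f f $  — expand S -> ε
step 7: stack=$ f J f  input=f f $  — match f
step 8: stack=$ f J  input=f $  — expand J -> ε
Stack after step 8: $ f (top = f).

f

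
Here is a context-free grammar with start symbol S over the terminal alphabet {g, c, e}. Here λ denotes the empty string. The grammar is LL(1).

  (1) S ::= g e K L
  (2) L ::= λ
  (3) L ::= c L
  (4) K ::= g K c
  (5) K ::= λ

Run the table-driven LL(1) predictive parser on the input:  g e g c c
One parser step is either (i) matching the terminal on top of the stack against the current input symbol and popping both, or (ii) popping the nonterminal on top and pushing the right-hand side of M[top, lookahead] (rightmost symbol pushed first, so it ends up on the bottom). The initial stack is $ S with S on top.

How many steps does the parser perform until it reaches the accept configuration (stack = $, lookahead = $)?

      Stack      Input        Action
   1  $ S        g e g c c $  expand S ::= g e K L
   2  $ L K e g  g e g c c $  match g
   3  $ L K e    e g c c $    match e
   4  $ L K      g c c $      expand K ::= g K c
   5  $ L c K g  g c c $      match g
   6  $ L c K    c c $        expand K ::= λ
   7  $ L c      c c $        match c
   8  $ L        c $          expand L ::= c L
   9  $ L c      c $          match c
  10  $ L        $            expand L ::= λ
Accept reached after 10 steps.

10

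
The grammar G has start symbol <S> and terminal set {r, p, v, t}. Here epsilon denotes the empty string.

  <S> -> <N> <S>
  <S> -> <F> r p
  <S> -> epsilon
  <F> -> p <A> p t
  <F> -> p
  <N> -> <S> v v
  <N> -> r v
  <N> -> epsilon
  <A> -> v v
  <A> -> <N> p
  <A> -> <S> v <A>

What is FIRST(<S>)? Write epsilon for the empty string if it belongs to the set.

{epsilon, p, r, v}

FIRST(<F>): from <F>->p <A> p t we get {p}; from <F>->p we get {p}. So FIRST(<F>) = {p}.
FIRST(<S>): from <S>-><N> <S> we get {epsilon, p, r, v}; from <S>-><F> r p we get {p}; from <S>->epsilon we get {epsilon}. So FIRST(<S>) = {epsilon, p, r, v}.
FIRST(<N>): from <N>-><S> v v we get {p, r, v}; from <N>->r v we get {r}; from <N>->epsilon we get {epsilon}. So FIRST(<N>) = {epsilon, p, r, v}.
FIRST(<A>): from <A>->v v we get {v}; from <A>-><N> p we get {p, r, v}; from <A>-><S> v <A> we get {p, r, v}. So FIRST(<A>) = {p, r, v}.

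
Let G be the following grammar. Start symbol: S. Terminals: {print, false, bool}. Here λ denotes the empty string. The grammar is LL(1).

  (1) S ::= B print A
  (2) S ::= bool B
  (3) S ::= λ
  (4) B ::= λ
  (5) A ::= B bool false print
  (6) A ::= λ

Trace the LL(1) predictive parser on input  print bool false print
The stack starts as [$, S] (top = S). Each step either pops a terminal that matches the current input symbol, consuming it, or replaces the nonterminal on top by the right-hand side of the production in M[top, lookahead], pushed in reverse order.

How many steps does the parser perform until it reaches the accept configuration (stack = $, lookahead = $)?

8

step 1: stack=$ S  input=print bool false print $  — expand S ::= B print A
step 2: stack=$ A print B  input=print bool false print $  — expand B ::= λ
step 3: stack=$ A print  input=print bool false print $  — match print
step 4: stack=$ A  input=bool false print $  — expand A ::= B bool false print
step 5: stack=$ print false bool B  input=bool false print $  — expand B ::= λ
step 6: stack=$ print false bool  input=bool false print $  — match bool
step 7: stack=$ print false  input=false print $  — match false
step 8: stack=$ print  input=print $  — match print
Accept reached after 8 steps.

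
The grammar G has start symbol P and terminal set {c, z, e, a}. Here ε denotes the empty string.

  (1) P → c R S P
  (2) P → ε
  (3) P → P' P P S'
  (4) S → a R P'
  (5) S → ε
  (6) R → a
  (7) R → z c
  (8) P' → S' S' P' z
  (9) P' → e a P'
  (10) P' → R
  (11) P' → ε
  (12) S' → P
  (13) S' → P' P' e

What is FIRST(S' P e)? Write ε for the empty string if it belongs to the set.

FIRST(S): from S→a R P' we get {a}; from S→ε we get {ε}. So FIRST(S) = {ε, a}.
FIRST(R): from R→a we get {a}; from R→z c we get {z}. So FIRST(R) = {a, z}.
FIRST(P): from P→c R S P we get {c}; from P→ε we get {ε}; from P→P' P P S' we get {ε, a, c, e, z}. So FIRST(P) = {ε, a, c, e, z}.
FIRST(P'): from P'→S' S' P' z we get {a, c, e, z}; from P'→e a P' we get {e}; from P'→R we get {a, z}; from P'→ε we get {ε}. So FIRST(P') = {ε, a, c, e, z}.
FIRST(S'): from S'→P we get {ε, a, c, e, z}; from S'→P' P' e we get {a, c, e, z}. So FIRST(S') = {ε, a, c, e, z}.
FIRST(S' P e): take FIRST of each symbol in turn, carrying on past any symbol whose FIRST contains ε; result {a, c, e, z}.

{a, c, e, z}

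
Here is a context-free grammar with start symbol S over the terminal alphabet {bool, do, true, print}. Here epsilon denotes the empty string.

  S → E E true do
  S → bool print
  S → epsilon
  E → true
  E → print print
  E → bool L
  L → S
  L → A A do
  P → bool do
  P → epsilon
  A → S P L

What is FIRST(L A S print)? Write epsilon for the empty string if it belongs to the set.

FIRST(E) = {bool, print, true}
FIRST(P) = {epsilon, bool}
FIRST(S) = {epsilon, bool, print, true}  (via E E true do)
FIRST(L) = {epsilon, bool, do, print, true}  (via S, A A do)
FIRST(A) = {epsilon, bool, do, print, true}  (via S P L)
FIRST(L A S print): take FIRST of each symbol in turn, carrying on past any symbol whose FIRST contains epsilon; result {bool, do, print, true}.

{bool, do, print, true}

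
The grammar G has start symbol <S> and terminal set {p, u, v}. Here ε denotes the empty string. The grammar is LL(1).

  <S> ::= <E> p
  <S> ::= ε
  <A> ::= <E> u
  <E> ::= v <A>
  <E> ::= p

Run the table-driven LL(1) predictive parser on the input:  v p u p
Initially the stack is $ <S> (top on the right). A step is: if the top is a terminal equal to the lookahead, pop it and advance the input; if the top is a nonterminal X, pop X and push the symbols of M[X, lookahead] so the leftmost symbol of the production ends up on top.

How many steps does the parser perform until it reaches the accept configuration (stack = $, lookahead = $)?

8

     Stack      Input      Action
  1  $ <S>      v p u p $  expand <S> ::= <E> p
  2  $ p <E>    v p u p $  expand <E> ::= v <A>
  3  $ p <A> v  v p u p $  match v
  4  $ p <A>    p u p $    expand <A> ::= <E> u
  5  $ p u <E>  p u p $    expand <E> ::= p
  6  $ p u p    p u p $    match p
  7  $ p u      u p $      match u
  8  $ p        p $        match p
Accept reached after 8 steps.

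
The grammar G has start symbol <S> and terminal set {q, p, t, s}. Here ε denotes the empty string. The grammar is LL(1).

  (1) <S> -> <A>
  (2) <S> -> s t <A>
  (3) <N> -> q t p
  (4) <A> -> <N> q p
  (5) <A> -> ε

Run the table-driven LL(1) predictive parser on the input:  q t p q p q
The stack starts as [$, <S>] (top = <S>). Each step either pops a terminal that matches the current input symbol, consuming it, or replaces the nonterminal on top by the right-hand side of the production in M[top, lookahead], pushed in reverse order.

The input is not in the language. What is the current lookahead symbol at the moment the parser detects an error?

q

step 1: stack=$ <S>  input=q t p q p q $  — expand <S> -> <A>
step 2: stack=$ <A>  input=q t p q p q $  — expand <A> -> <N> q p
step 3: stack=$ p q <N>  input=q t p q p q $  — expand <N> -> q t p
step 4: stack=$ p q p t q  input=q t p q p q $  — match q
step 5: stack=$ p q p t  input=t p q p q $  — match t
step 6: stack=$ p q p  input=p q p q $  — match p
step 7: stack=$ p q  input=q p q $  — match q
step 8: stack=$ p  input=p q $  — match p
step 9: stack=$  input=q $  — error: stack empty but input remains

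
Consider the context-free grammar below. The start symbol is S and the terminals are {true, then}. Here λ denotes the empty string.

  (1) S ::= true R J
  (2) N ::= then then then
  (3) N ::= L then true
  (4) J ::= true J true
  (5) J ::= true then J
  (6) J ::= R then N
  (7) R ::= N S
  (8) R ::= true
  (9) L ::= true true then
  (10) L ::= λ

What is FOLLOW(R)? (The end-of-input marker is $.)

{then, true}

FIRST(S) = {true}
FIRST(L) = {λ, true}
FIRST(N) = {then, true}  (via L then true)
FIRST(R) = {then, true}  (via N S)
FIRST(J) = {then, true}  (via R then N)
FOLLOW(S) includes $ since S is the start symbol.
FOLLOW(R): in S::=true R J, R is followed by J with FIRST {then, true}; in J::=R then N, R is followed by then N with FIRST {then}. Thus FOLLOW(R) = {then, true}.
FOLLOW(S): in R::=N S, the suffix after S is empty, so FOLLOW(S) ⊇ FOLLOW(R) = {then, true}. Thus FOLLOW(S) = {$, then, true}.
FOLLOW(J): in S::=true R J, the suffix after J is empty, so FOLLOW(J) ⊇ FOLLOW(S) = {$, then, true}; in J::=true J true, J is followed by true with FIRST {true}; in J::=true then J, the suffix after J is empty (adds nothing new). Thus FOLLOW(J) = {$, then, true}.
FOLLOW(N): in J::=R then N, the suffix after N is empty, so FOLLOW(N) ⊇ FOLLOW(J) = {$, then, true}; in R::=N S, N is followed by S with FIRST {true}. Thus FOLLOW(N) = {$, then, true}.
FOLLOW(L): in N::=L then true, L is followed by then true with FIRST {then}. Thus FOLLOW(L) = {then}.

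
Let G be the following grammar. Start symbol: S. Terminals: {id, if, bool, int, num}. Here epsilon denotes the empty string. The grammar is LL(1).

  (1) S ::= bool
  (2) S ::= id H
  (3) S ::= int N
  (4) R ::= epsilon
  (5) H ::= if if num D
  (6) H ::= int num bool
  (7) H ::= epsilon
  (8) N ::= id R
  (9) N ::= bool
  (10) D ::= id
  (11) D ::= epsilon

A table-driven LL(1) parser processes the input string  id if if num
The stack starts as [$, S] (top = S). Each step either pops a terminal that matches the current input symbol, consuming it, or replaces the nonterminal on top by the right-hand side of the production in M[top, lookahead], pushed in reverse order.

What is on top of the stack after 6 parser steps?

D

step 1: stack=$ S  input=id if if num $  — expand S ::= id H
step 2: stack=$ H id  input=id if if num $  — match id
step 3: stack=$ H  input=if if num $  — expand H ::= if if num D
step 4: stack=$ D num if if  input=if if num $  — match if
step 5: stack=$ D num if  input=if num $  — match if
step 6: stack=$ D num  input=num $  — match num
Stack after step 6: $ D (top = D).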